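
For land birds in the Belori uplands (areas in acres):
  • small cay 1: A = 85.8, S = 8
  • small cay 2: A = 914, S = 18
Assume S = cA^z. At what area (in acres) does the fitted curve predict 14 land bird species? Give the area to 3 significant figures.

439 acres

z = ln(18/8) / ln(914/85.8) = 0.8109 / 2.3658 = 0.3428
c = 8 / 85.8^0.3428 = 8 / 4.6 = 1.739
A = (14/1.739)^(1/0.3428) ⇒ ln A = ln(8.05)/0.3428 = 6.0846
A = e^6.0846 ≈ 439.1 acres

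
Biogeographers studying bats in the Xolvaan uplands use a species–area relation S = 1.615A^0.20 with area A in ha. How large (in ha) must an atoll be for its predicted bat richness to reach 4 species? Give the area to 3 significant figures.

93.2 ha

4 = 1.615 × A^0.2  ⇒  A^0.2 = 4/1.615 = 2.477
ln A = ln(2.477) / 0.2 = 0.9070 / 0.2 = 4.5348
A = e^4.5348 ≈ 93.2 ha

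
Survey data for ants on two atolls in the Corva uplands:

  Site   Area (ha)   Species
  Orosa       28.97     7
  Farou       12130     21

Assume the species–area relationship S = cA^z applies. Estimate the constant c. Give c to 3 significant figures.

z = ln(S₂/S₁) / ln(A₂/A₁) = ln(21/7) / ln(12130/28.97) = 1.0986 / 6.0372 = 0.1820
c = S₁ / A₁^z = 7 / 28.97^0.1820 = 7 / 1.845 = 3.794

3.79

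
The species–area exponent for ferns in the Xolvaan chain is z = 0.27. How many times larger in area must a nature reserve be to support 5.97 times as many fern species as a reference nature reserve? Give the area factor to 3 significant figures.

748

(A₂/A₁)^0.27 = 5.97, so A₂/A₁ = 5.97^(1/0.27) = 5.97^3.704
ln(A₂/A₁) = ln 5.97 / 0.27 = 1.7867 / 0.27 = 6.6176
A₂/A₁ = e^6.6176 ≈ 748.1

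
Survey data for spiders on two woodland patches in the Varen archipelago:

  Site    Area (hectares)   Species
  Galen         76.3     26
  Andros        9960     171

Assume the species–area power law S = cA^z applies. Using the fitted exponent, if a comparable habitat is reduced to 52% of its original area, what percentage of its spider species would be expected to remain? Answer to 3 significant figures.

z = ln(171/26) / ln(9960/76.3) = 1.8836 / 4.8717 = 0.3866
S_new/S_old = (A_new/A_old)^z = 0.52^0.3866 = exp(0.3866 × -0.6539) = 0.7766

77.7%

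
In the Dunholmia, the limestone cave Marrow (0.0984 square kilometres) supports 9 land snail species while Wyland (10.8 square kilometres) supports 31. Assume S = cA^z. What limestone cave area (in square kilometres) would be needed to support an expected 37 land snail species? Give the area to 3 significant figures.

z = ln(31/9) / ln(10.8/0.0984) = 1.2368 / 4.6983 = 0.2632
c = 9 / 0.0984^0.2632 = 9 / 0.5431 = 16.57
A = (37/16.57)^(1/0.2632) ⇒ ln A = ln(2.233)/0.2632 = 3.0517
A = e^3.0517 ≈ 21.15 square kilometres

21.2 square kilometres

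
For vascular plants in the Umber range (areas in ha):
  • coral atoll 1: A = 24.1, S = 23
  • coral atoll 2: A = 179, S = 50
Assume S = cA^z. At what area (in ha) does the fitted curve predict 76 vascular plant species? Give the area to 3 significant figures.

528 ha

z = ln(50/23) / ln(179/24.1) = 0.7765 / 2.0052 = 0.3873
c = 23 / 24.1^0.3873 = 23 / 3.429 = 6.707
A = (76/6.707)^(1/0.3873) ⇒ ln A = ln(11.33)/0.3873 = 6.2686
A = e^6.2686 ≈ 527.7 ha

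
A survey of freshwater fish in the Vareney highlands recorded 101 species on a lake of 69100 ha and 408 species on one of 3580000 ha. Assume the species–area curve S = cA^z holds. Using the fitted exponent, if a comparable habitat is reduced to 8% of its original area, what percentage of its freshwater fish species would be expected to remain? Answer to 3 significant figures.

z = ln(408/101) / ln(3580000/69100) = 1.3961 / 3.9476 = 0.3537
S_new/S_old = (A_new/A_old)^z = 0.08^0.3537 = exp(0.3537 × -2.5257) = 0.4093

40.9%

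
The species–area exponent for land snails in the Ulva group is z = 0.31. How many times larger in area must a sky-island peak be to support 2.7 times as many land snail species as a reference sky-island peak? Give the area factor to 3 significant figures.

24.6

(A₂/A₁)^0.31 = 2.7, so A₂/A₁ = 2.7^(1/0.31) = 2.7^3.226
ln(A₂/A₁) = ln 2.7 / 0.31 = 0.9933 / 0.31 = 3.2040
A₂/A₁ = e^3.2040 ≈ 24.63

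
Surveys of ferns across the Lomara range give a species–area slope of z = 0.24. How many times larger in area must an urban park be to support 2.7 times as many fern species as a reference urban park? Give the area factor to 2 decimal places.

(A₂/A₁)^0.24 = 2.7, so A₂/A₁ = 2.7^(1/0.24) = 2.7^4.167
ln(A₂/A₁) = ln 2.7 / 0.24 = 0.9933 / 0.24 = 4.1385
A₂/A₁ = e^4.1385 ≈ 62.71

62.71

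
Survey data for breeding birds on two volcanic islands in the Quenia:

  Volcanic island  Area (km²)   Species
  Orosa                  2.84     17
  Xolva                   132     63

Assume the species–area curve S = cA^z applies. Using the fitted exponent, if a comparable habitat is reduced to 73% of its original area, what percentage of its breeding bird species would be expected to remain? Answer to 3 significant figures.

89.8%

z = ln(63/17) / ln(132/2.84) = 1.3099 / 3.8390 = 0.3412
S_new/S_old = (A_new/A_old)^z = 0.73^0.3412 = exp(0.3412 × -0.3147) = 0.8982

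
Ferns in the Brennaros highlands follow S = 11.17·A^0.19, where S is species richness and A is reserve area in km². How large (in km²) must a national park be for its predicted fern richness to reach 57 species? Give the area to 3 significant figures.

5310 km²

57 = 11.17 × A^0.19  ⇒  A^0.19 = 57/11.17 = 5.103
ln A = ln(5.103) / 0.19 = 1.6298 / 0.19 = 8.5780
A = e^8.5780 ≈ 5313 km²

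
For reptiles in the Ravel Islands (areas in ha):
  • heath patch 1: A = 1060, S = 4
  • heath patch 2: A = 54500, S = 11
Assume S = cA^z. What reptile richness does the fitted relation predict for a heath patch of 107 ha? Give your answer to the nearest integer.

2

z = ln(11/4) / ln(54500/1060) = 1.0116 / 3.9399 = 0.2568
c = 4 / 1060^0.2568 = 4 / 5.981 = 0.6688
S₃ = 0.6688 × 107^0.2568 = 0.6688 × 3.319 ≈ 2.22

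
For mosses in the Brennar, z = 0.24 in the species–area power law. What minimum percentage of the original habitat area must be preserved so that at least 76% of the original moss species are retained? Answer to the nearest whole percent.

32%

Need (A_new/A_old)^0.24 = 0.76, so A_new/A_old = 0.76^(1/0.24) = 0.76^4.167
ln(A_new/A_old) = ln 0.76 / 0.24 = -0.2744 / 0.24 = -1.1435
A_new/A_old = e^-1.1435 ≈ 0.3187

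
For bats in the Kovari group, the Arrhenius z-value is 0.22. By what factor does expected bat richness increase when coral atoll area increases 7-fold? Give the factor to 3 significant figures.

1.53

S₂/S₁ = (A₂/A₁)^z = 7^0.22
ln(S₂/S₁) = 0.22 × ln 7 = 0.22 × 1.9459 = 0.4281
S₂/S₁ = e^0.4281 ≈ 1.534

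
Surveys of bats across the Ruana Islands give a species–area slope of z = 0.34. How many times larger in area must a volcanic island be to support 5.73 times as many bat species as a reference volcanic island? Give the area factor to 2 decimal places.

(A₂/A₁)^0.34 = 5.73, so A₂/A₁ = 5.73^(1/0.34) = 5.73^2.941
ln(A₂/A₁) = ln 5.73 / 0.34 = 1.7457 / 0.34 = 5.1345
A₂/A₁ = e^5.1345 ≈ 169.8

169.77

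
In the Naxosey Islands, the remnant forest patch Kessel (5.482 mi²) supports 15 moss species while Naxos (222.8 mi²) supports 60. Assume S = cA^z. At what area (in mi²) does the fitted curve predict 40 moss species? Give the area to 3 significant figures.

z = ln(60/15) / ln(222.8/5.482) = 1.3863 / 3.7048 = 0.3742
c = 15 / 5.482^0.3742 = 15 / 1.89 = 7.936
A = (40/7.936)^(1/0.3742) ⇒ ln A = ln(5.04)/0.3742 = 4.3227
A = e^4.3227 ≈ 75.39 mi²

75.4 mi²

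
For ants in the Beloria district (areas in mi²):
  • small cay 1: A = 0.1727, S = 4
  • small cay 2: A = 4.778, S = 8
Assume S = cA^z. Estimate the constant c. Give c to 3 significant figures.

z = ln(S₂/S₁) / ln(A₂/A₁) = ln(8/4) / ln(4.778/0.1727) = 0.6931 / 3.3202 = 0.2088
c = S₁ / A₁^z = 4 / 0.1727^0.2088 = 4 / 0.6931 = 5.771

5.77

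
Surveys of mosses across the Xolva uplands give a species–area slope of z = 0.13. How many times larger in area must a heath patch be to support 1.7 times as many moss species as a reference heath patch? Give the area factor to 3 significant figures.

(A₂/A₁)^0.13 = 1.7, so A₂/A₁ = 1.7^(1/0.13) = 1.7^7.692
ln(A₂/A₁) = ln 1.7 / 0.13 = 0.5306 / 0.13 = 4.0818
A₂/A₁ = e^4.0818 ≈ 59.25

59.2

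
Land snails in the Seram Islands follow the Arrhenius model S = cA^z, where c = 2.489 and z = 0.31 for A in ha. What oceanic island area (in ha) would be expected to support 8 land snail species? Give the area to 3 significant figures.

8 = 2.489 × A^0.31  ⇒  A^0.31 = 8/2.489 = 3.214
ln A = ln(3.214) / 0.31 = 1.1676 / 0.31 = 3.7663
A = e^3.7663 ≈ 43.22 ha

43.2 ha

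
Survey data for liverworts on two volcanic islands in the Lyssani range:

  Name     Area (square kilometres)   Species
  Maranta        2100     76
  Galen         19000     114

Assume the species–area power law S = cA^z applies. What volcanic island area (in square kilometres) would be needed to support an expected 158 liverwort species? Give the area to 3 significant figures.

z = ln(114/76) / ln(19000/2100) = 0.4055 / 2.2025 = 0.1841
c = 76 / 2100^0.1841 = 76 / 4.089 = 18.59
A = (158/18.59)^(1/0.1841) ⇒ ln A = ln(8.5)/0.1841 = 11.6252
A = e^11.6252 ≈ 111881 square kilometres

112000 square kilometres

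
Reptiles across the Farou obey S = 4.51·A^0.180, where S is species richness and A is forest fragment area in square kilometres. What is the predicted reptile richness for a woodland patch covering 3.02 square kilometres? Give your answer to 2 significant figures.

5.5

S = 4.51 × 3.02^0.18
ln S = ln 4.51 + 0.18 × ln 3.02 = 1.5063 + 0.18 × 1.1053 = 1.7052
S = e^1.7052 ≈ 5.503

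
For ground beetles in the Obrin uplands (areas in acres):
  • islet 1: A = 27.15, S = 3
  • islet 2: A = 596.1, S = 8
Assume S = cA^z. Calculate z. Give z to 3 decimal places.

Taking logs: ln S = ln c + z ln A, so z = (ln S₂ − ln S₁)/(ln A₂ − ln A₁).
z = ln(8/3) / ln(596.1/27.15) = ln(2.667) / ln(21.96) = 0.9808 / 3.0890 = 0.3175

0.318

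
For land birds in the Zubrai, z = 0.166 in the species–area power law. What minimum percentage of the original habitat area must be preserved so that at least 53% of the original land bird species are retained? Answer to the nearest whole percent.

Need (A_new/A_old)^0.166 = 0.53, so A_new/A_old = 0.53^(1/0.166) = 0.53^6.024
ln(A_new/A_old) = ln 0.53 / 0.166 = -0.6349 / 0.166 = -3.8246
A_new/A_old = e^-3.8246 ≈ 0.02183

2%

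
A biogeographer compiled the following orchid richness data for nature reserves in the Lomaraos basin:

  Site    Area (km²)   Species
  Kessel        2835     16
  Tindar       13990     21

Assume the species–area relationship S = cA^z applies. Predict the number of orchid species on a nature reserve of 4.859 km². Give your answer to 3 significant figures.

5.41

z = ln(21/16) / ln(13990/2835) = 0.2719 / 1.5963 = 0.1704
c = 16 / 2835^0.1704 = 16 / 3.874 = 4.13
S₃ = 4.13 × 4.859^0.1704 = 4.13 × 1.309 ≈ 5.407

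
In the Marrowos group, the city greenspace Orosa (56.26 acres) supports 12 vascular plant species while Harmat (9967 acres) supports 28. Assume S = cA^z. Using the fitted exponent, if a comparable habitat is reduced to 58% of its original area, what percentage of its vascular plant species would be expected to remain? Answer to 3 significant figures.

91.5%

z = ln(28/12) / ln(9967/56.26) = 0.8473 / 5.1771 = 0.1637
S_new/S_old = (A_new/A_old)^z = 0.58^0.1637 = exp(0.1637 × -0.5447) = 0.9147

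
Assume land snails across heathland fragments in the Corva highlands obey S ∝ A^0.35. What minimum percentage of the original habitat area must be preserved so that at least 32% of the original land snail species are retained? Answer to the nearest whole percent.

Need (A_new/A_old)^0.35 = 0.32, so A_new/A_old = 0.32^(1/0.35) = 0.32^2.857
ln(A_new/A_old) = ln 0.32 / 0.35 = -1.1394 / 0.35 = -3.2555
A_new/A_old = e^-3.2555 ≈ 0.03856

4%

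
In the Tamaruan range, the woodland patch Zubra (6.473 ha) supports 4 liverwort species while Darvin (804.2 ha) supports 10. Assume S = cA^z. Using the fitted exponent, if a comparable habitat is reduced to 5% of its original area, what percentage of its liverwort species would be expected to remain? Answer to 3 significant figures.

56.6%

z = ln(10/4) / ln(804.2/6.473) = 0.9163 / 4.8222 = 0.1900
S_new/S_old = (A_new/A_old)^z = 0.05^0.1900 = exp(0.1900 × -2.9957) = 0.566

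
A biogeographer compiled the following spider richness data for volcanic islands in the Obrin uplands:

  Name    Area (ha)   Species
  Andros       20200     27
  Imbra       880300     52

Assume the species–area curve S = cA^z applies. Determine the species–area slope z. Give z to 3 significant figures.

0.174

Taking logs: ln S = ln c + z ln A, so z = (ln S₂ − ln S₁)/(ln A₂ − ln A₁).
z = ln(52/27) / ln(880300/20200) = ln(1.926) / ln(43.58) = 0.6554 / 3.7746 = 0.1736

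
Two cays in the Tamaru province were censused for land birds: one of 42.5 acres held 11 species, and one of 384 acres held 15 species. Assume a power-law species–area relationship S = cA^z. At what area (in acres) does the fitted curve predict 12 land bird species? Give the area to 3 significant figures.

z = ln(15/11) / ln(384/42.5) = 0.3102 / 2.2011 = 0.1409
c = 11 / 42.5^0.1409 = 11 / 1.696 = 6.485
A = (12/6.485)^(1/0.1409) ⇒ ln A = ln(1.85)/0.1409 = 4.3670
A = e^4.3670 ≈ 78.81 acres

78.8 acres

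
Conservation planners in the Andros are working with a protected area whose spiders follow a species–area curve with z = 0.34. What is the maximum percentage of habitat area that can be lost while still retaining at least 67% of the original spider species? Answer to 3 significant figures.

Need (A_new/A_old)^0.34 = 0.67, so A_new/A_old = 0.67^(1/0.34) = 0.67^2.941
ln(A_new/A_old) = ln 0.67 / 0.34 = -0.4005 / 0.34 = -1.1779
A_new/A_old = e^-1.1779 ≈ 0.3079
Fraction that can be lost = 1 − 0.3079 = 0.6921

69.2%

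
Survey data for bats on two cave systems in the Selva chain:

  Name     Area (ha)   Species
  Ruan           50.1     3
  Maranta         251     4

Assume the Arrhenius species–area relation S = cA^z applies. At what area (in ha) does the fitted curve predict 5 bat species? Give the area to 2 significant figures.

z = ln(4/3) / ln(251/50.1) = 0.2877 / 1.6114 = 0.1785
c = 3 / 50.1^0.1785 = 3 / 2.011 = 1.492
A = (5/1.492)^(1/0.1785) ⇒ ln A = ln(3.352)/0.1785 = 6.7754
A = e^6.7754 ≈ 876 ha

880 ha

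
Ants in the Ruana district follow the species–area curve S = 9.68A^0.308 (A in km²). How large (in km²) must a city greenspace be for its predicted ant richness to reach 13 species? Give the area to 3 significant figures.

2.60 km²

13 = 9.68 × A^0.308  ⇒  A^0.308 = 13/9.68 = 1.343
ln A = ln(1.343) / 0.308 = 0.2949 / 0.308 = 0.9574
A = e^0.9574 ≈ 2.605 km²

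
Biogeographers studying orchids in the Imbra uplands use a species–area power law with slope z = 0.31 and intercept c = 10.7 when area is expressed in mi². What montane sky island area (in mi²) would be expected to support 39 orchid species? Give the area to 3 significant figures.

39 = 10.7 × A^0.31  ⇒  A^0.31 = 39/10.7 = 3.645
ln A = ln(3.645) / 0.31 = 1.2933 / 0.31 = 4.1720
A = e^4.1720 ≈ 64.84 mi²

64.8 mi²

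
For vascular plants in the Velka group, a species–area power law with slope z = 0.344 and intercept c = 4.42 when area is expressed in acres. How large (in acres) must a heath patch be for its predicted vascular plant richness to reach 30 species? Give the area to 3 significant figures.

262 acres

30 = 4.42 × A^0.344  ⇒  A^0.344 = 30/4.42 = 6.787
ln A = ln(6.787) / 0.344 = 1.9151 / 0.344 = 5.5670
A = e^5.5670 ≈ 261.7 acres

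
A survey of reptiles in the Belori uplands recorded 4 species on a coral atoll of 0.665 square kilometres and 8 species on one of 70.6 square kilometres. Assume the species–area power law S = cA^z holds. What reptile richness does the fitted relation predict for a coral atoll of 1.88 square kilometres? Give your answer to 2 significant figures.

z = ln(8/4) / ln(70.6/0.665) = 0.6931 / 4.6650 = 0.1486
c = 4 / 0.665^0.1486 = 4 / 0.9412 = 4.25
S₃ = 4.25 × 1.88^0.1486 = 4.25 × 1.098 ≈ 4.668

4.7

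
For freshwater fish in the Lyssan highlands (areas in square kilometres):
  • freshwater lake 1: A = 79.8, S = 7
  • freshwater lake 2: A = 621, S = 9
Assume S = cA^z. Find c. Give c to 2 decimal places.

4.09

z = ln(S₂/S₁) / ln(A₂/A₁) = ln(9/7) / ln(621/79.8) = 0.2513 / 2.0518 = 0.1225
c = S₁ / A₁^z = 7 / 79.8^0.1225 = 7 / 1.71 = 4.094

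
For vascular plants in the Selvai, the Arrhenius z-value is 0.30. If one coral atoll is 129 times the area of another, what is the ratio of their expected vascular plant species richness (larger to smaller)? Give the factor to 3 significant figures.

S₂/S₁ = (A₂/A₁)^z = 129^0.3
ln(S₂/S₁) = 0.3 × ln 129 = 0.3 × 4.8598 = 1.4579
S₂/S₁ = e^1.4579 ≈ 4.297

4.30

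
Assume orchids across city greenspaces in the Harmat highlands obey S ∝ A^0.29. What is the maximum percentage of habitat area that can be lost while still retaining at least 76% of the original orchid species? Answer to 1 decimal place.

61.2%

Need (A_new/A_old)^0.29 = 0.76, so A_new/A_old = 0.76^(1/0.29) = 0.76^3.448
ln(A_new/A_old) = ln 0.76 / 0.29 = -0.2744 / 0.29 = -0.9463
A_new/A_old = e^-0.9463 ≈ 0.3882
Fraction that can be lost = 1 − 0.3882 = 0.6118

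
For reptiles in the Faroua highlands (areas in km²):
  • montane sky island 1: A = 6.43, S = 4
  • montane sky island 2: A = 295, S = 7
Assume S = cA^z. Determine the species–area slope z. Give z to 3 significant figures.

Taking logs: ln S = ln c + z ln A, so z = (ln S₂ − ln S₁)/(ln A₂ − ln A₁).
z = ln(7/4) / ln(295/6.43) = ln(1.75) / ln(45.88) = 0.5596 / 3.8260 = 0.1463

0.146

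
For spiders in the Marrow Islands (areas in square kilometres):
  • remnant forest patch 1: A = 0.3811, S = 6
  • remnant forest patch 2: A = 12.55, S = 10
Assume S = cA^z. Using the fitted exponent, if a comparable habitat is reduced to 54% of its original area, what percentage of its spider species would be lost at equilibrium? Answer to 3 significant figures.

8.61%

z = ln(10/6) / ln(12.55/0.3811) = 0.5108 / 3.4944 = 0.1462
S_new/S_old = (A_new/A_old)^z = 0.54^0.1462 = exp(0.1462 × -0.6162) = 0.9139
Fraction lost = 1 − 0.9139 = 0.08614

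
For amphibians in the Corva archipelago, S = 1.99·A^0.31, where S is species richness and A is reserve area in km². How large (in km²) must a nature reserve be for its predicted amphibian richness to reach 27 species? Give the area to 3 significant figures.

4500 km²

27 = 1.99 × A^0.31  ⇒  A^0.31 = 27/1.99 = 13.57
ln A = ln(13.57) / 0.31 = 2.6077 / 0.31 = 8.4119
A = e^8.4119 ≈ 4500 km²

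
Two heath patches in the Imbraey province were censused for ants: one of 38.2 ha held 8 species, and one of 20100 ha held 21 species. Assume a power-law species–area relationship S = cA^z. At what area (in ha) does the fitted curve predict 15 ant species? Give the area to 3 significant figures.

2260 ha

z = ln(21/8) / ln(20100/38.2) = 0.9651 / 6.2656 = 0.1540
c = 8 / 38.2^0.1540 = 8 / 1.753 = 4.565
A = (15/4.565)^(1/0.1540) ⇒ ln A = ln(3.286)/0.1540 = 7.7240
A = e^7.7240 ≈ 2262 ha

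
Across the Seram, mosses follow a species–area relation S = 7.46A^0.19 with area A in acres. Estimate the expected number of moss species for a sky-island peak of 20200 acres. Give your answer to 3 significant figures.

S = 7.46 × 20200^0.19 = 7.46 × 6.577 ≈ 49.06

49.1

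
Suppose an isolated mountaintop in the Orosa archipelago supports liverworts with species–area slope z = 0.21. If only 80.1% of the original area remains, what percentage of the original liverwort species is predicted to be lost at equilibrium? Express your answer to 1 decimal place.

S_new/S_old = (A_new/A_old)^z = 0.801^0.21
= exp(0.21 × ln 0.801) = exp(0.21 × -0.2219) = exp(-0.0466) ≈ 0.9545
Fraction lost = 1 − 0.9545 = 0.04553

4.6%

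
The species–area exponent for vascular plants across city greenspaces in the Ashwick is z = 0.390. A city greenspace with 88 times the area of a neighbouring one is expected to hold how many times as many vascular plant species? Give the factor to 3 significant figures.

S₂/S₁ = (A₂/A₁)^z = 88^0.39
ln(S₂/S₁) = 0.39 × ln 88 = 0.39 × 4.4773 = 1.7462
S₂/S₁ = e^1.7462 ≈ 5.733

5.73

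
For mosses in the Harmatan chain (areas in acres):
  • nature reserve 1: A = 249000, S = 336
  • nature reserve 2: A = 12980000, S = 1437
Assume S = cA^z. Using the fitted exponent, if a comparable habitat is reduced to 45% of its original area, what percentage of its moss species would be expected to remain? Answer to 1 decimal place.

z = ln(1437/336) / ln(12980000/249000) = 1.4532 / 3.9537 = 0.3676
S_new/S_old = (A_new/A_old)^z = 0.45^0.3676 = exp(0.3676 × -0.7985) = 0.7457

74.6%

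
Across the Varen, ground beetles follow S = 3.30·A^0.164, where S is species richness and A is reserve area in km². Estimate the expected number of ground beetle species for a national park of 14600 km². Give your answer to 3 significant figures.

S = 3.3 × 14600^0.164 = 3.3 × 4.819 ≈ 15.9

15.9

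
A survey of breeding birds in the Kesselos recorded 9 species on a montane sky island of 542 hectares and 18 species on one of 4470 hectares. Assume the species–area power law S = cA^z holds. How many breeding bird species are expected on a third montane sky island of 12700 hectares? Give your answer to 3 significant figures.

25.4

z = ln(18/9) / ln(4470/542) = 0.6931 / 2.1099 = 0.3285
c = 9 / 542^0.3285 = 9 / 7.91 = 1.138
S₃ = 1.138 × 12700^0.3285 = 1.138 × 22.29 ≈ 25.37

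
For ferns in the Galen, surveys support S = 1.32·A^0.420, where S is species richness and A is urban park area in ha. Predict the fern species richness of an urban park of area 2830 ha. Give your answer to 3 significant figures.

37.2

S = 1.32 × 2830^0.42 = 1.32 × 28.17 ≈ 37.18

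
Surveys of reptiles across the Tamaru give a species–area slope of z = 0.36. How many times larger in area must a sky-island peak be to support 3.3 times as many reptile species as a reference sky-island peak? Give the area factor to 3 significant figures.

27.6

(A₂/A₁)^0.36 = 3.3, so A₂/A₁ = 3.3^(1/0.36) = 3.3^2.778
ln(A₂/A₁) = ln 3.3 / 0.36 = 1.1939 / 0.36 = 3.3165
A₂/A₁ = e^3.3165 ≈ 27.56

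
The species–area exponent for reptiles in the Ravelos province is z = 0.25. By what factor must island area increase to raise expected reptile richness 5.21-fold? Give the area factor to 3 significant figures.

737

(A₂/A₁)^0.25 = 5.21, so A₂/A₁ = 5.21^(1/0.25) = 5.21^4
ln(A₂/A₁) = ln 5.21 / 0.25 = 1.6506 / 0.25 = 6.6023
A₂/A₁ = e^6.6023 ≈ 736.8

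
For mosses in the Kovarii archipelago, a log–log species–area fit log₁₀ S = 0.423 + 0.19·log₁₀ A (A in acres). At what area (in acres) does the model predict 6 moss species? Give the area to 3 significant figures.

6 = 2.649 × A^0.19  ⇒  A^0.19 = 6/2.649 = 2.265
ln A = ln(2.265) / 0.19 = 0.8178 / 0.19 = 4.3040
A = e^4.3040 ≈ 74 acres

74.0 acres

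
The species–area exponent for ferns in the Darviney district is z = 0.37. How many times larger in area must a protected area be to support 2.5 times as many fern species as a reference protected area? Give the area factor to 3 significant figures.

(A₂/A₁)^0.37 = 2.5, so A₂/A₁ = 2.5^(1/0.37) = 2.5^2.703
ln(A₂/A₁) = ln 2.5 / 0.37 = 0.9163 / 0.37 = 2.4765
A₂/A₁ = e^2.4765 ≈ 11.9

11.9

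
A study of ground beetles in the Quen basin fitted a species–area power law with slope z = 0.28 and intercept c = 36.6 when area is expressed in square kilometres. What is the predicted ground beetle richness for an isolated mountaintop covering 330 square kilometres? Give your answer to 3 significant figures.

186

S = 36.6 × 330^0.28 = 36.6 × 5.072 ≈ 185.6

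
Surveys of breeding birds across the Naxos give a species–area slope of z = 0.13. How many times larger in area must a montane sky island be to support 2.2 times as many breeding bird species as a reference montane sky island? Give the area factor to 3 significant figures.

(A₂/A₁)^0.13 = 2.2, so A₂/A₁ = 2.2^(1/0.13) = 2.2^7.692
ln(A₂/A₁) = ln 2.2 / 0.13 = 0.7885 / 0.13 = 6.0651
A₂/A₁ = e^6.0651 ≈ 430.5

431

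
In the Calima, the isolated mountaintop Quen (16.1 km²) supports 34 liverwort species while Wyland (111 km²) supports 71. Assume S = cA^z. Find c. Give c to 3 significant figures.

11.8

z = ln(S₂/S₁) / ln(A₂/A₁) = ln(71/34) / ln(111/16.1) = 0.7363 / 1.9307 = 0.3814
c = S₁ / A₁^z = 34 / 16.1^0.3814 = 34 / 2.886 = 11.78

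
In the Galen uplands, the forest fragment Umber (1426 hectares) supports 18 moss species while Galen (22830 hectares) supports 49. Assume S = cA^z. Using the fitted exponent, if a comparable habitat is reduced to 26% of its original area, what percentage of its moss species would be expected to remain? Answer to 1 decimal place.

z = ln(49/18) / ln(22830/1426) = 1.0014 / 2.7732 = 0.3611
S_new/S_old = (A_new/A_old)^z = 0.26^0.3611 = exp(0.3611 × -1.3471) = 0.6148

61.5%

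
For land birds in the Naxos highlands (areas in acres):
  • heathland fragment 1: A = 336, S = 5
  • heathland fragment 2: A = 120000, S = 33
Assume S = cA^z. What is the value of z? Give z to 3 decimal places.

Taking logs: ln S = ln c + z ln A, so z = (ln S₂ − ln S₁)/(ln A₂ − ln A₁).
z = ln(33/5) / ln(120000/336) = ln(6.6) / ln(357.1) = 1.8871 / 5.8781 = 0.3210

0.321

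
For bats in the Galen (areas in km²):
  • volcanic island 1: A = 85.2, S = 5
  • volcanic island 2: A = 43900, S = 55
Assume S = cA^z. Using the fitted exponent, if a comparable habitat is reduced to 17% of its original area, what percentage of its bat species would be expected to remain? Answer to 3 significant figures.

50.6%

z = ln(55/5) / ln(43900/85.2) = 2.3979 / 6.2447 = 0.3840
S_new/S_old = (A_new/A_old)^z = 0.17^0.3840 = exp(0.3840 × -1.7720) = 0.5064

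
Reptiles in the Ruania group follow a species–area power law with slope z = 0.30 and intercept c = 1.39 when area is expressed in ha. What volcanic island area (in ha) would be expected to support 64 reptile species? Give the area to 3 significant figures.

350000 ha

64 = 1.39 × A^0.3  ⇒  A^0.3 = 64/1.39 = 46.04
ln A = ln(46.04) / 0.3 = 3.8296 / 0.3 = 12.7653
A = e^12.7653 ≈ 349852 ha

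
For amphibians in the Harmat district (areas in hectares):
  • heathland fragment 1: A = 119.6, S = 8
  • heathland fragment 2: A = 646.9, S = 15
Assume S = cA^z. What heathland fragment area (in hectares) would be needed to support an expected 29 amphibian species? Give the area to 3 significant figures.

z = ln(15/8) / ln(646.9/119.6) = 0.6286 / 1.6880 = 0.3724
c = 8 / 119.6^0.3724 = 8 / 5.939 = 1.347
A = (29/1.347)^(1/0.3724) ⇒ ln A = ln(21.53)/0.3724 = 8.2425
A = e^8.2425 ≈ 3799 hectares

3800 hectares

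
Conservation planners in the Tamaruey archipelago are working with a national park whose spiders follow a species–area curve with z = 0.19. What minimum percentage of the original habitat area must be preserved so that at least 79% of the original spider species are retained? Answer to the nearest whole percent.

29%

Need (A_new/A_old)^0.19 = 0.79, so A_new/A_old = 0.79^(1/0.19) = 0.79^5.263
ln(A_new/A_old) = ln 0.79 / 0.19 = -0.2357 / 0.19 = -1.2406
A_new/A_old = e^-1.2406 ≈ 0.2892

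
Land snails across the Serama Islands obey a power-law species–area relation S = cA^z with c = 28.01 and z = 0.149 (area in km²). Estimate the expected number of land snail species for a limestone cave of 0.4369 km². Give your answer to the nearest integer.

S = 28.01 × 0.4369^0.149 = 28.01 × 0.8839 ≈ 24.76

25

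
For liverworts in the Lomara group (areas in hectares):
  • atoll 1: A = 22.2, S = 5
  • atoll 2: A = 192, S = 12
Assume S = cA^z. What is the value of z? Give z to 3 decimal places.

Taking logs: ln S = ln c + z ln A, so z = (ln S₂ − ln S₁)/(ln A₂ − ln A₁).
z = ln(12/5) / ln(192/22.2) = ln(2.4) / ln(8.649) = 0.8755 / 2.1574 = 0.4058

0.406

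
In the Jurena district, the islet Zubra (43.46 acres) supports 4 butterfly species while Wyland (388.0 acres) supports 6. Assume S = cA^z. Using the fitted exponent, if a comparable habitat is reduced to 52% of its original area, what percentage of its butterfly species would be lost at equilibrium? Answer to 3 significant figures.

11.4%

z = ln(6/4) / ln(388/43.46) = 0.4055 / 2.1892 = 0.1852
S_new/S_old = (A_new/A_old)^z = 0.52^0.1852 = exp(0.1852 × -0.6539) = 0.8859
Fraction lost = 1 − 0.8859 = 0.1141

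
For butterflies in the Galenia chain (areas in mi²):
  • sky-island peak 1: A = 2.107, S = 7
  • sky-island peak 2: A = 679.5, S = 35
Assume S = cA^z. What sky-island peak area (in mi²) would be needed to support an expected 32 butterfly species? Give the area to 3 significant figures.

493 mi²

z = ln(35/7) / ln(679.5/2.107) = 1.6094 / 5.7761 = 0.2786
c = 7 / 2.107^0.2786 = 7 / 1.231 = 5.687
A = (32/5.687)^(1/0.2786) ⇒ ln A = ln(5.626)/0.2786 = 6.1997
A = e^6.1997 ≈ 492.6 mi²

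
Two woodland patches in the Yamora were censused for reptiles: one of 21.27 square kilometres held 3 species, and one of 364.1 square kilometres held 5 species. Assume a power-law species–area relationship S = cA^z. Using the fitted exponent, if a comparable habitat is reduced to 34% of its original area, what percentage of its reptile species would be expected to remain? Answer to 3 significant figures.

82.4%

z = ln(5/3) / ln(364.1/21.27) = 0.5108 / 2.8401 = 0.1799
S_new/S_old = (A_new/A_old)^z = 0.34^0.1799 = exp(0.1799 × -1.0788) = 0.8236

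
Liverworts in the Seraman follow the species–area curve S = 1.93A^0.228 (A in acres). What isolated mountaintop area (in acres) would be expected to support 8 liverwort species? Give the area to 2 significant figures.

510 acres

8 = 1.93 × A^0.228  ⇒  A^0.228 = 8/1.93 = 4.145
ln A = ln(4.145) / 0.228 = 1.4219 / 0.228 = 6.2365
A = e^6.2365 ≈ 511.1 acres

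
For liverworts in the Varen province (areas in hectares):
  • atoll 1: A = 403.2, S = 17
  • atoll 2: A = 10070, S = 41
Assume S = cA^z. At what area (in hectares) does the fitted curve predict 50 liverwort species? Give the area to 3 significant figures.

z = ln(41/17) / ln(10070/403.2) = 0.8804 / 3.2179 = 0.2736
c = 17 / 403.2^0.2736 = 17 / 5.162 = 3.293
A = (50/3.293)^(1/0.2736) ⇒ ln A = ln(15.18)/0.2736 = 9.9427
A = e^9.9427 ≈ 20800 hectares

20800 hectares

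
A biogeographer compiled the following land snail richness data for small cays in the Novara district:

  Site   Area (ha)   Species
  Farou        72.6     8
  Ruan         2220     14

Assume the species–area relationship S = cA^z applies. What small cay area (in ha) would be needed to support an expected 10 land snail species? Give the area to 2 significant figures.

280 ha

z = ln(14/8) / ln(2220/72.6) = 0.5596 / 3.4203 = 0.1636
c = 8 / 72.6^0.1636 = 8 / 2.016 = 3.968
A = (10/3.968)^(1/0.1636) ⇒ ln A = ln(2.52)/0.1636 = 5.6488
A = e^5.6488 ≈ 283.9 ha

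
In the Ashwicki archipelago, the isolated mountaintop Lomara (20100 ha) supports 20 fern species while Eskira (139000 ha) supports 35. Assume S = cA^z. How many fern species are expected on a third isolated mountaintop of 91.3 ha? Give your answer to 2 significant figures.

z = ln(35/20) / ln(139000/20100) = 0.5596 / 1.9338 = 0.2894
c = 20 / 20100^0.2894 = 20 / 17.59 = 1.137
S₃ = 1.137 × 91.3^0.2894 = 1.137 × 3.693 ≈ 4.198

4.2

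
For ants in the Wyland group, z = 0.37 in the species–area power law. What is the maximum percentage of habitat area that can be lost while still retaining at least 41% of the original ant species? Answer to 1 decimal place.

91.0%

Need (A_new/A_old)^0.37 = 0.41, so A_new/A_old = 0.41^(1/0.37) = 0.41^2.703
ln(A_new/A_old) = ln 0.41 / 0.37 = -0.8916 / 0.37 = -2.4097
A_new/A_old = e^-2.4097 ≈ 0.08984
Fraction that can be lost = 1 − 0.08984 = 0.9102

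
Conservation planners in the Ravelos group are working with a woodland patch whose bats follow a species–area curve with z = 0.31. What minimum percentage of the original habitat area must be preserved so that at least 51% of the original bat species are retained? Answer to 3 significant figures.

Need (A_new/A_old)^0.31 = 0.51, so A_new/A_old = 0.51^(1/0.31) = 0.51^3.226
ln(A_new/A_old) = ln 0.51 / 0.31 = -0.6733 / 0.31 = -2.1721
A_new/A_old = e^-2.1721 ≈ 0.1139

11.4%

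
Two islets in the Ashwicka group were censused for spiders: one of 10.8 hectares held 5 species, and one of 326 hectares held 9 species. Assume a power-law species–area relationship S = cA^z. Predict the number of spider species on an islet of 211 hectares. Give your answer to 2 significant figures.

8.3

z = ln(9/5) / ln(326/10.8) = 0.5878 / 3.4074 = 0.1725
c = 5 / 10.8^0.1725 = 5 / 1.508 = 3.317
S₃ = 3.317 × 211^0.1725 = 3.317 × 2.517 ≈ 8.349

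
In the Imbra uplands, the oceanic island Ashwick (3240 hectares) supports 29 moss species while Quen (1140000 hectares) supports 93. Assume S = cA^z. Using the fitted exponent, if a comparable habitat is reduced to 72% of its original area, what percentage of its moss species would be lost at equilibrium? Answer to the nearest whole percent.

6%

z = ln(93/29) / ln(1140000/3240) = 1.1653 / 5.8632 = 0.1987
S_new/S_old = (A_new/A_old)^z = 0.72^0.1987 = exp(0.1987 × -0.3285) = 0.9368
Fraction lost = 1 − 0.9368 = 0.0632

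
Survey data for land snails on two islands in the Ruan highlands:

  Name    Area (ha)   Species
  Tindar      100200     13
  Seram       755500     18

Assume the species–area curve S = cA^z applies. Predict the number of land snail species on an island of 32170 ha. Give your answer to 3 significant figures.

z = ln(18/13) / ln(755500/100200) = 0.3254 / 2.0202 = 0.1611
c = 13 / 100200^0.1611 = 13 / 6.391 = 2.034
S₃ = 2.034 × 32170^0.1611 = 2.034 × 5.322 ≈ 10.83

10.8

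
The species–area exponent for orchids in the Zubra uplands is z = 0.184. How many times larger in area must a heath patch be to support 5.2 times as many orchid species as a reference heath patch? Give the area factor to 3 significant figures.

(A₂/A₁)^0.184 = 5.2, so A₂/A₁ = 5.2^(1/0.184) = 5.2^5.435
ln(A₂/A₁) = ln 5.2 / 0.184 = 1.6487 / 0.184 = 8.9601
A₂/A₁ = e^8.9601 ≈ 7786

7790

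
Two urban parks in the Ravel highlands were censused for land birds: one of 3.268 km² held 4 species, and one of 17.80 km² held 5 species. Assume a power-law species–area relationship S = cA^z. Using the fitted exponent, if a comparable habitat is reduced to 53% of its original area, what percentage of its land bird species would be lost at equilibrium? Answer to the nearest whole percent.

z = ln(5/4) / ln(17.8/3.268) = 0.2231 / 1.6950 = 0.1316
S_new/S_old = (A_new/A_old)^z = 0.53^0.1316 = exp(0.1316 × -0.6349) = 0.9198
Fraction lost = 1 − 0.9198 = 0.08018

8%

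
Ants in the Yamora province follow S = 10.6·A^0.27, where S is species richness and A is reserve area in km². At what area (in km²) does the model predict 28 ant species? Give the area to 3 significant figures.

36.5 km²

28 = 10.6 × A^0.27  ⇒  A^0.27 = 28/10.6 = 2.642
ln A = ln(2.642) / 0.27 = 0.9714 / 0.27 = 3.5976
A = e^3.5976 ≈ 36.51 km²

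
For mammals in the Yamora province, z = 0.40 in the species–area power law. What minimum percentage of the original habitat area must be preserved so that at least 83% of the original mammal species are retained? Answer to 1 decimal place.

62.8%

Need (A_new/A_old)^0.4 = 0.83, so A_new/A_old = 0.83^(1/0.4) = 0.83^2.5
ln(A_new/A_old) = ln 0.83 / 0.4 = -0.1863 / 0.4 = -0.4658
A_new/A_old = e^-0.4658 ≈ 0.6276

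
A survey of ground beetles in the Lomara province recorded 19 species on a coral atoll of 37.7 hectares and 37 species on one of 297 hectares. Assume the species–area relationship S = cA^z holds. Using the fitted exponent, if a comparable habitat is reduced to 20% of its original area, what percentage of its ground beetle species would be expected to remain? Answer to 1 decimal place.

z = ln(37/19) / ln(297/37.7) = 0.6665 / 2.0641 = 0.3229
S_new/S_old = (A_new/A_old)^z = 0.2^0.3229 = exp(0.3229 × -1.6094) = 0.5947

59.5%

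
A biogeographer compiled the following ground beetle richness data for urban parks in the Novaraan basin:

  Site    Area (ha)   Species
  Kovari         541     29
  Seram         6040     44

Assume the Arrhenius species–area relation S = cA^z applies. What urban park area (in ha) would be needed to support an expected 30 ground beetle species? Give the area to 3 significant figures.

z = ln(44/29) / ln(6040/541) = 0.4169 / 2.4127 = 0.1728
c = 29 / 541^0.1728 = 29 / 2.967 = 9.775
A = (30/9.775)^(1/0.1728) ⇒ ln A = ln(3.069)/0.1728 = 6.4896
A = e^6.4896 ≈ 658.3 ha

658 ha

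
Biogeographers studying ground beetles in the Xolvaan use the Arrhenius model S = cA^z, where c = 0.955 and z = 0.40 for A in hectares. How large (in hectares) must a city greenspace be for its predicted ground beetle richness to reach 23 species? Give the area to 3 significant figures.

2850 hectares

23 = 0.955 × A^0.4  ⇒  A^0.4 = 23/0.955 = 24.08
ln A = ln(24.08) / 0.4 = 3.1815 / 0.4 = 7.9538
A = e^7.9538 ≈ 2846 hectares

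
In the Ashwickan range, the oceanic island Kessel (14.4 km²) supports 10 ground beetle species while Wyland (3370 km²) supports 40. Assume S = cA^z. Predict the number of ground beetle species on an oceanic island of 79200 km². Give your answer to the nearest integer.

89

z = ln(40/10) / ln(3370/14.4) = 1.3863 / 5.4554 = 0.2541
c = 10 / 14.4^0.2541 = 10 / 1.969 = 5.077
S₃ = 5.077 × 79200^0.2541 = 5.077 × 17.57 ≈ 89.22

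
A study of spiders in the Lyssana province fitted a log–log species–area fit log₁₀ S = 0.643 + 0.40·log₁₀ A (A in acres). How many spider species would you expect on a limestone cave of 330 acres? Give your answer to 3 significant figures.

S = 4.395 × 330^0.4 = 4.395 × 10.17 ≈ 44.71

44.7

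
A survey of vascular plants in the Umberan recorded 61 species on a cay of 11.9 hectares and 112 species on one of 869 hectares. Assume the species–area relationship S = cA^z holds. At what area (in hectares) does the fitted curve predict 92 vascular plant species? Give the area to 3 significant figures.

217 hectares

z = ln(112/61) / ln(869/11.9) = 0.6076 / 4.2908 = 0.1416
c = 61 / 11.9^0.1416 = 61 / 1.42 = 42.96
A = (92/42.96)^(1/0.1416) ⇒ ln A = ln(2.142)/0.1416 = 5.3783
A = e^5.3783 ≈ 216.6 hectares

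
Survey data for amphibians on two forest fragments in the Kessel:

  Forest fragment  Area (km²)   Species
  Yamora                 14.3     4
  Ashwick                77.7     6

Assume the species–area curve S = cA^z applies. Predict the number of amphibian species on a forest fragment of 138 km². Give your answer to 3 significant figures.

6.89

z = ln(6/4) / ln(77.7/14.3) = 0.4055 / 1.6926 = 0.2396
c = 4 / 14.3^0.2396 = 4 / 1.891 = 2.115
S₃ = 2.115 × 138^0.2396 = 2.115 × 3.255 ≈ 6.885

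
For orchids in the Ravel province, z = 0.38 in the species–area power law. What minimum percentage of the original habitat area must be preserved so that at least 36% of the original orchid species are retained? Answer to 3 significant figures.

6.80%

Need (A_new/A_old)^0.38 = 0.36, so A_new/A_old = 0.36^(1/0.38) = 0.36^2.632
ln(A_new/A_old) = ln 0.36 / 0.38 = -1.0217 / 0.38 = -2.6886
A_new/A_old = e^-2.6886 ≈ 0.06798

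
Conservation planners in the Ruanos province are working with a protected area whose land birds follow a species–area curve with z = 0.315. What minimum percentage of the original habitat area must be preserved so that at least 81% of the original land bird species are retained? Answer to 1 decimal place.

51.2%

Need (A_new/A_old)^0.315 = 0.81, so A_new/A_old = 0.81^(1/0.315) = 0.81^3.175
ln(A_new/A_old) = ln 0.81 / 0.315 = -0.2107 / 0.315 = -0.6690
A_new/A_old = e^-0.6690 ≈ 0.5122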